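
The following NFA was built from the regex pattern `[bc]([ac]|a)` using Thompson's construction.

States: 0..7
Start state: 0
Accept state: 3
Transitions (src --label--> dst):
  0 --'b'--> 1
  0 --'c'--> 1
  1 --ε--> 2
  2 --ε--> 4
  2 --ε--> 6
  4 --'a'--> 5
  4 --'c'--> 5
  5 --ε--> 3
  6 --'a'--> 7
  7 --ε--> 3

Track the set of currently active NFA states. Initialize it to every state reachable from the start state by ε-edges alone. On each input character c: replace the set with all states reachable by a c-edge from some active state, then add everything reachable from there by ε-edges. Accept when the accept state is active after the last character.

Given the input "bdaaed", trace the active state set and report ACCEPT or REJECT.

Answer: REJECT

Trace:
S₀ = ε-closure({0}) = {0}
'b' @ 1: {1,2,4,6}
'd' @ 2: {}  — no active states
rest 'aaed' ignored (set empty)
end set {} — state 3 not in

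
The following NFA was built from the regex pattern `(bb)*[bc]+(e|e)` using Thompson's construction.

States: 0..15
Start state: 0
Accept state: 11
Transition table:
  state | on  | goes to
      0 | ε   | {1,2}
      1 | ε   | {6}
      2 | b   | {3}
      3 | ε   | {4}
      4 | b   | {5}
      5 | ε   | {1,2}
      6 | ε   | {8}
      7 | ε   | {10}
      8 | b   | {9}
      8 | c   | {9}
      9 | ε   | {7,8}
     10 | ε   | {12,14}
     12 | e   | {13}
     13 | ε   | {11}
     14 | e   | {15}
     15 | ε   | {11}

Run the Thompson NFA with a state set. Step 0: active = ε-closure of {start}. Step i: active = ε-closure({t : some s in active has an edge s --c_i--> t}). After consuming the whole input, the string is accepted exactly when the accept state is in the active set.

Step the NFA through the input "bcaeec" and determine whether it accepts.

initial (ε-close {0}): {0,1,2,6,8}
'b' @ 1: {3,4,7,8,9,10,12,14}
'c' @ 2: {7,8,9,10,12,14}
'a' @ 3: {}  — dead — no transitions
rest 'eec' ignored (set empty)
end set {} — state 11 not in

Answer: REJECT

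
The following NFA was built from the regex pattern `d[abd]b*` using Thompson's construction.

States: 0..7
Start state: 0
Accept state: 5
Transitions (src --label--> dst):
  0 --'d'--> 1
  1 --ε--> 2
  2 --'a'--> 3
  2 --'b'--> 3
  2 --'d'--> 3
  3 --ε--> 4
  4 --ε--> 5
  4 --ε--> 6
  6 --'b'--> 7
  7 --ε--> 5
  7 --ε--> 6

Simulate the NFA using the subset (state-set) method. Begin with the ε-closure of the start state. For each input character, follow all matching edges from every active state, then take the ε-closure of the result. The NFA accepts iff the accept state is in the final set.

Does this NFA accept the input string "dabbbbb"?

initial (ε-close {0}): {0}
'd' @ 1: {1,2}
'a' @ 2: {3,4,5,6}  (accept∈set)
'b' @ 3: {5,6,7}  (accept∈set)
'b' @ 4: {5,6,7}  (accept∈set)
'b' @ 5: {5,6,7}  (accept∈set)
'b' @ 6: {5,6,7}  (accept∈set)
'b' @ 7: {5,6,7}  (accept∈set)
end set {5,6,7} — state 5 in

Answer: ACCEPT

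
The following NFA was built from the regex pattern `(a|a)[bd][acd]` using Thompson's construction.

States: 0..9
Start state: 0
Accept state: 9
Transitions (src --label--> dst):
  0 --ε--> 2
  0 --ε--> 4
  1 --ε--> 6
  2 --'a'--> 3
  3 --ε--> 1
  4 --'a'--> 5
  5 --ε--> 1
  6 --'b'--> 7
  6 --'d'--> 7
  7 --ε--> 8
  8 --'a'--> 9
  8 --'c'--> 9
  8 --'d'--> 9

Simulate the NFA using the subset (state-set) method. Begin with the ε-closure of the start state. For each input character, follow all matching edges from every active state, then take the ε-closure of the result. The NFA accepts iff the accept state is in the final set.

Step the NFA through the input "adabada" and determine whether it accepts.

Answer: REJECT

Steps:
start: ε-closure({0}) = {0,2,4}
'a' @ 1: {1,3,5,6}
'd' @ 2: {7,8}
'a' @ 3: {9}  [accepting]
'b' @ 4: {}  — state set empty
rest 'ada' ignored (set empty)
final: {}; accept 9 not in set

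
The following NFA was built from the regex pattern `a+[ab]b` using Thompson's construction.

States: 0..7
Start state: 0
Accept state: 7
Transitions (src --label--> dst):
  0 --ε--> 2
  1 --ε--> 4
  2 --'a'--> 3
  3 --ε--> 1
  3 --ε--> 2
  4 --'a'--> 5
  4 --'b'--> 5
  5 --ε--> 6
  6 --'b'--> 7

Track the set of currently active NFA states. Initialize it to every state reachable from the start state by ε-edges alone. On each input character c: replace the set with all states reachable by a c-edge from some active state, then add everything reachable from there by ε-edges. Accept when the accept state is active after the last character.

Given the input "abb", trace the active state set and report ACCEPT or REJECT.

Answer: ACCEPT

Derivation:
initial (ε-close {0}): {0,2}
'a' @ 1: {1,2,3,4}
'b' @ 2: {5,6}
'b' @ 3: {7}  (accept∈set)
final: {7}; accept 7 in set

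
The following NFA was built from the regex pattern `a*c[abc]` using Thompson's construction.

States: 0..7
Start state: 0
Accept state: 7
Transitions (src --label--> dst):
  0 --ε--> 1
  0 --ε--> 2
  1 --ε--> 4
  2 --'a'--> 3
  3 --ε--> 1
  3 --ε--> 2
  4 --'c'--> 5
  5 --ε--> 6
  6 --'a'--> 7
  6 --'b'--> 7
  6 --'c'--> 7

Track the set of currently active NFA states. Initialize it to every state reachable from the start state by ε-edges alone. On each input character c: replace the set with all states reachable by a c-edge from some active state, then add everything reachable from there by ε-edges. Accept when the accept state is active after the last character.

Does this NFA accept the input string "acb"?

S₀ = ε-closure({0}) = {0,1,2,4}
'a' @ 1: {1,2,3,4}
'c' @ 2: {5,6}
'b' @ 3: {7}  [accepting]
final: {7}; accept 7 in set

Answer: ACCEPT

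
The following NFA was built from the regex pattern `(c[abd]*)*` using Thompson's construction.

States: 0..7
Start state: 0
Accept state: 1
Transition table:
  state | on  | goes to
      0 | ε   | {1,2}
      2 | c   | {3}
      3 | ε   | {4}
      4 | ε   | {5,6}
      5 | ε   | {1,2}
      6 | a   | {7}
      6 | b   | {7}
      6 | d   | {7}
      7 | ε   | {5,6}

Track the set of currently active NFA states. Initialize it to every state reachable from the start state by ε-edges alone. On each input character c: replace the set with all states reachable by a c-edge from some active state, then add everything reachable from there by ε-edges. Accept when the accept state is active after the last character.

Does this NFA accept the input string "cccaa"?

initial (ε-close {0}): {0,1,2}
'c' @ 1: {1,2,3,4,5,6}  ✓accept
'c' @ 2: {1,2,3,4,5,6}  ✓accept
'c' @ 3: {1,2,3,4,5,6}  ✓accept
'a' @ 4: {1,2,5,6,7}  ✓accept
'a' @ 5: {1,2,5,6,7}  ✓accept
end set {1,2,5,6,7} — state 1 in

Answer: ACCEPT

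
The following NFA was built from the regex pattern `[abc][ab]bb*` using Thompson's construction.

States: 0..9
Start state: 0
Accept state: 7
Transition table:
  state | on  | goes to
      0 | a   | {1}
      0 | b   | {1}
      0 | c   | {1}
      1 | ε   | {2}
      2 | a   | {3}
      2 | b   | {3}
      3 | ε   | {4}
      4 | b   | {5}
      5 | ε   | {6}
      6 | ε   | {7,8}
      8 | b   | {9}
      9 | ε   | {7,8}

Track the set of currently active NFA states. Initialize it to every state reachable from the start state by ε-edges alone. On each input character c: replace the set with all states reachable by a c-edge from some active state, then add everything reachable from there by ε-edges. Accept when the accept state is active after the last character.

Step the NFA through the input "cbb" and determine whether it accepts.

Answer: ACCEPT

Trace:
S₀ = ε-closure({0}) = {0}
'c' @ 1: {1,2}
'b' @ 2: {3,4}
'b' @ 3: {5,6,7,8}  (accept∈set)
end set {5,6,7,8} — state 7 in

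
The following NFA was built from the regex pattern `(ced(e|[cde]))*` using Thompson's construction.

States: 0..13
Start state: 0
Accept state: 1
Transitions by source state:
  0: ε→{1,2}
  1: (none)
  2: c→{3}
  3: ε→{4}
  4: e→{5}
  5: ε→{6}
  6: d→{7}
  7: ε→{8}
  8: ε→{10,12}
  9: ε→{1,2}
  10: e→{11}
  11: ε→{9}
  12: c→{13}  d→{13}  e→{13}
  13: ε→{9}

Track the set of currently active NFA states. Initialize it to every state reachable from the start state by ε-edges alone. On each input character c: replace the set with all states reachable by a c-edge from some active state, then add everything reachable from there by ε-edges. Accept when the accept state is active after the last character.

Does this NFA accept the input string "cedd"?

Answer: ACCEPT

Derivation:
S₀ = ε-closure({0}) = {0,1,2}
'c' @ 1: {3,4}
'e' @ 2: {5,6}
'd' @ 3: {7,8,10,12}
'd' @ 4: {1,2,9,13}  [accepting]
after full input: {1,2,9,13}  (accept=1 in)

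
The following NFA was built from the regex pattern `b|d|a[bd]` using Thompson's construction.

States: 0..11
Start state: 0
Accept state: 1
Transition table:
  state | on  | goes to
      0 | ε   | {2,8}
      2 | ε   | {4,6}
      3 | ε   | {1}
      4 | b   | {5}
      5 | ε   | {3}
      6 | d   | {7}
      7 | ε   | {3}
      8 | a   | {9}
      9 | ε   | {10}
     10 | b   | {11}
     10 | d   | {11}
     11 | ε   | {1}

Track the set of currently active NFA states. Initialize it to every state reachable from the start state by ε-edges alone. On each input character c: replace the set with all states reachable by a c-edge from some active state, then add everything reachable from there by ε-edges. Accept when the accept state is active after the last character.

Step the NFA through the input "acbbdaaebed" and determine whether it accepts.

S₀ = ε-closure({0}) = {0,2,4,6,8}
'a' @ 1: {9,10}
'c' @ 2: {}  — no active states
rest 'bbdaaebed' ignored (set empty)
end set {} — state 1 not in

Answer: REJECT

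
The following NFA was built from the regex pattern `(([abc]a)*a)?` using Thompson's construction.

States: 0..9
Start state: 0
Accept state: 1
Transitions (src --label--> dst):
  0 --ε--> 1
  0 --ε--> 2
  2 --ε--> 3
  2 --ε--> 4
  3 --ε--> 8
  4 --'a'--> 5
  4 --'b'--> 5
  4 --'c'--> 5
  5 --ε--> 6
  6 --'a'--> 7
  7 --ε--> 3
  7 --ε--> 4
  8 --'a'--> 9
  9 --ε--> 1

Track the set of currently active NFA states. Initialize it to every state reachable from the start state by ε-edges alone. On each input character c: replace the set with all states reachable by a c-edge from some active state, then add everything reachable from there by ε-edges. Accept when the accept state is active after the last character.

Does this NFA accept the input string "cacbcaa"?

S₀ = ε-closure({0}) = {0,1,2,3,4,8}
'c' @ 1: {5,6}
'a' @ 2: {3,4,7,8}
'c' @ 3: {5,6}
'b' @ 4: {}  — state set empty
rest 'caa' ignored (set empty)
final: {}; accept 1 not in set

Answer: REJECT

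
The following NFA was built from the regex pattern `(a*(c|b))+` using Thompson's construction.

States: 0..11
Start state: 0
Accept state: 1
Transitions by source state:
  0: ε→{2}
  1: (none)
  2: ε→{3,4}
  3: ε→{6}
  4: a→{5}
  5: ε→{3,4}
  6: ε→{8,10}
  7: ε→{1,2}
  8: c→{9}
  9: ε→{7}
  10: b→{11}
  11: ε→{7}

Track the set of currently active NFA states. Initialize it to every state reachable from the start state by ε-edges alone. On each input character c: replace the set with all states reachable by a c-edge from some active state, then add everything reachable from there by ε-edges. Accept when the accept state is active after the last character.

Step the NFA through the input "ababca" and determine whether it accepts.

Answer: REJECT

Trace:
start: ε-closure({0}) = {0,2,3,4,6,8,10}
'a' @ 1: {3,4,5,6,8,10}
'b' @ 2: {1,2,3,4,6,7,8,10,11}  ✓accept
'a' @ 3: {3,4,5,6,8,10}
'b' @ 4: {1,2,3,4,6,7,8,10,11}  ✓accept
'c' @ 5: {1,2,3,4,6,7,8,9,10}  ✓accept
'a' @ 6: {3,4,5,6,8,10}
after full input: {3,4,5,6,8,10}  (accept=1 not in)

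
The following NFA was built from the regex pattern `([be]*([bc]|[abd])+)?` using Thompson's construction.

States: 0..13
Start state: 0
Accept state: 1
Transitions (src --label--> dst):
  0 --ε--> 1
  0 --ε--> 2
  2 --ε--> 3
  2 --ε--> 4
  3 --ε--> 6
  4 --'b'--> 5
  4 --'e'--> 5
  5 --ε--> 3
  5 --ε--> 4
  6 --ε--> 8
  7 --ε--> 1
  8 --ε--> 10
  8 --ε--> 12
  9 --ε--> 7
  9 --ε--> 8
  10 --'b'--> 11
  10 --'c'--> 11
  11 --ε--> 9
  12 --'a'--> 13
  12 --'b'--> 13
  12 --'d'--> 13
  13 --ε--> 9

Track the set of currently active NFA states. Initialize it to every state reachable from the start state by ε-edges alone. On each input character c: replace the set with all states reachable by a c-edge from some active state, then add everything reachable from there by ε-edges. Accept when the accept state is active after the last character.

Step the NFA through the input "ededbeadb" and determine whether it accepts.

Answer: REJECT

Trace:
initial (ε-close {0}): {0,1,2,3,4,6,8,10,12}
'e' @ 1: {3,4,5,6,8,10,12}
'd' @ 2: {1,7,8,9,10,12,13}  [accepting]
'e' @ 3: {}  — no active states
rest 'dbeadb' ignored (set empty)
end set {} — state 1 not in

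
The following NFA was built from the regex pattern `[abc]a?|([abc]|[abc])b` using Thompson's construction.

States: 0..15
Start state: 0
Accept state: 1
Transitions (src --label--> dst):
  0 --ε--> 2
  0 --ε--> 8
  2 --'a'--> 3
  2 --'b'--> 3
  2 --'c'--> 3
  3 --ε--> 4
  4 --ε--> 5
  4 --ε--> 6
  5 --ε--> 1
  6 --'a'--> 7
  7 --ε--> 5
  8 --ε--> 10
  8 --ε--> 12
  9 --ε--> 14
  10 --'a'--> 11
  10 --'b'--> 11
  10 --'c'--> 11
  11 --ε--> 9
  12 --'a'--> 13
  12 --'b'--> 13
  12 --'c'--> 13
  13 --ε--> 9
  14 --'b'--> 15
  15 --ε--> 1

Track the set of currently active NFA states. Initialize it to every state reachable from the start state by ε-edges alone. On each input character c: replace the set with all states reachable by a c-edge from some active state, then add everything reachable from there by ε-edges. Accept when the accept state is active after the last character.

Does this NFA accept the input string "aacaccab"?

start: ε-closure({0}) = {0,2,8,10,12}
'a' @ 1: {1,3,4,5,6,9,11,13,14}  [accepting]
'a' @ 2: {1,5,7}  [accepting]
'c' @ 3: {}  — state set empty
rest 'accab' ignored (set empty)
end set {} — state 1 not in

Answer: REJECT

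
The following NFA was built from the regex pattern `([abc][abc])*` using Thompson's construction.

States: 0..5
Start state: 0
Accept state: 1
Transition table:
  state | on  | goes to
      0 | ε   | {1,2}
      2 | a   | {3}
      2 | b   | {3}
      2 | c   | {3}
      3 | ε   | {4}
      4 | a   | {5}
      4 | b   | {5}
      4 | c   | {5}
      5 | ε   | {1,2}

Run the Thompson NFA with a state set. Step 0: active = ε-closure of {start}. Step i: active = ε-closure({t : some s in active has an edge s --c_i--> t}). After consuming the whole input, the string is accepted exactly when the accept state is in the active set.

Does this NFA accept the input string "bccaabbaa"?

start: ε-closure({0}) = {0,1,2}
'b' @ 1: {3,4}
'c' @ 2: {1,2,5}  (accept∈set)
'c' @ 3: {3,4}
'a' @ 4: {1,2,5}  (accept∈set)
'a' @ 5: {3,4}
'b' @ 6: {1,2,5}  (accept∈set)
'b' @ 7: {3,4}
'a' @ 8: {1,2,5}  (accept∈set)
'a' @ 9: {3,4}
after full input: {3,4}  (accept=1 not in)

Answer: REJECT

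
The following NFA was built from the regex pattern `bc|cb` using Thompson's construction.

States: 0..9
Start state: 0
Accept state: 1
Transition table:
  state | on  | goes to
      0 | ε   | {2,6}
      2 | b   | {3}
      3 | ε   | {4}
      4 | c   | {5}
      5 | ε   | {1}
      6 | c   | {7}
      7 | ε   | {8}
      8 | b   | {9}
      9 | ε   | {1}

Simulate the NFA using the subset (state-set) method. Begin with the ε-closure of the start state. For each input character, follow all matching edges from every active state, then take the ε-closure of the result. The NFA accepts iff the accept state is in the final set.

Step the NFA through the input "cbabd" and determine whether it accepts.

start: ε-closure({0}) = {0,2,6}
'c' @ 1: {7,8}
'b' @ 2: {1,9}  (accept∈set)
'a' @ 3: {}  — no active states
rest 'bd' ignored (set empty)
final: {}; accept 1 not in set

Answer: REJECT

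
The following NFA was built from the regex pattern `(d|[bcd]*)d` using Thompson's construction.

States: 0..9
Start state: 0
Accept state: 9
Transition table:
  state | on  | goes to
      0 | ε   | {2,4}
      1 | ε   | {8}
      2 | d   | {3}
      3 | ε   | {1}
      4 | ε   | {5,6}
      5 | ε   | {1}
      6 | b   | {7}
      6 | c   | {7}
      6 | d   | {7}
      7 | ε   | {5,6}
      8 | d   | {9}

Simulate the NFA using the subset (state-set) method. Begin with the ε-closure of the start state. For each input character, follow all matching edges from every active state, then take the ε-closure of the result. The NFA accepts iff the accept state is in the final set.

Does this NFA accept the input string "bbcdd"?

start: ε-closure({0}) = {0,1,2,4,5,6,8}
'b' @ 1: {1,5,6,7,8}
'b' @ 2: {1,5,6,7,8}
'c' @ 3: {1,5,6,7,8}
'd' @ 4: {1,5,6,7,8,9}  (accept∈set)
'd' @ 5: {1,5,6,7,8,9}  (accept∈set)
end set {1,5,6,7,8,9} — state 9 in

Answer: ACCEPT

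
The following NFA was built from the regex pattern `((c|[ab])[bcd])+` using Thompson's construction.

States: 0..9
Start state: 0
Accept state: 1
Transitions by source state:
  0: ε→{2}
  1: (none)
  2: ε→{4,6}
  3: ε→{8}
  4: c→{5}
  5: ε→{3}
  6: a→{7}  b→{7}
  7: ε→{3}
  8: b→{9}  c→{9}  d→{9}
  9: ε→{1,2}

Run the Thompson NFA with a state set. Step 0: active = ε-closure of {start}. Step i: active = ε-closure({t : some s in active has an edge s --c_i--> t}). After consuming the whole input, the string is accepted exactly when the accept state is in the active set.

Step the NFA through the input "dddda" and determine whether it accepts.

Answer: REJECT

Trace:
initial (ε-close {0}): {0,2,4,6}
'd' @ 1: {}  — no active states
rest 'ddda' ignored (set empty)
end set {} — state 1 not in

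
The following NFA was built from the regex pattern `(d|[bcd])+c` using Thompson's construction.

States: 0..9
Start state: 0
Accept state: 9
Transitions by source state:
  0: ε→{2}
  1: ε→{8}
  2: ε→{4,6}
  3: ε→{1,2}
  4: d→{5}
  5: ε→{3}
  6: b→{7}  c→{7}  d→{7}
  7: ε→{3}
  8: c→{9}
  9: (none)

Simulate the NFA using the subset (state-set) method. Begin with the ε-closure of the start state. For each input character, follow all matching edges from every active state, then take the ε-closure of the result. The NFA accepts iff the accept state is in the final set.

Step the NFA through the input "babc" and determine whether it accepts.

S₀ = ε-closure({0}) = {0,2,4,6}
'b' @ 1: {1,2,3,4,6,7,8}
'a' @ 2: {}  — no active states
rest 'bc' ignored (set empty)
end set {} — state 9 not in

Answer: REJECT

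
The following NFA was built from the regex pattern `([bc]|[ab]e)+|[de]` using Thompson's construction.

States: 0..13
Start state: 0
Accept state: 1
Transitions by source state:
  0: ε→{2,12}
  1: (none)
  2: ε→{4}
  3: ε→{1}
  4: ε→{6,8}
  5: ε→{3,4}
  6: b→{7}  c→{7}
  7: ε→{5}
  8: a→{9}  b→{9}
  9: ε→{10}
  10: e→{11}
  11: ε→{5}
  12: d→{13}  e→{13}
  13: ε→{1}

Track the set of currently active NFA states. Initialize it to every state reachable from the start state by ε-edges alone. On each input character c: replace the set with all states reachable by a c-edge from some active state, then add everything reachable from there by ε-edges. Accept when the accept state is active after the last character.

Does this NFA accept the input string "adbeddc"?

S₀ = ε-closure({0}) = {0,2,4,6,8,12}
'a' @ 1: {9,10}
'd' @ 2: {}  — state set empty
rest 'beddc' ignored (set empty)
after full input: {}  (accept=1 not in)

Answer: REJECT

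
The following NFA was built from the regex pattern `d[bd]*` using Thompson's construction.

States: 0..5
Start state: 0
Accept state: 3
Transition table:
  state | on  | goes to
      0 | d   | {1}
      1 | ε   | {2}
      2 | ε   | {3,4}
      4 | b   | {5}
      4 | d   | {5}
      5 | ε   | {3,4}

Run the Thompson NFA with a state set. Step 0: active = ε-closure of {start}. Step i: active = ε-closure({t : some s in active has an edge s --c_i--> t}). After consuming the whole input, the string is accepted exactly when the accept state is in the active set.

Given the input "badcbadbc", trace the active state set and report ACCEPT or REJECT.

initial (ε-close {0}): {0}
'b' @ 1: {}  — dead — no transitions
rest 'adcbadbc' ignored (set empty)
after full input: {}  (accept=3 not in)

Answer: REJECT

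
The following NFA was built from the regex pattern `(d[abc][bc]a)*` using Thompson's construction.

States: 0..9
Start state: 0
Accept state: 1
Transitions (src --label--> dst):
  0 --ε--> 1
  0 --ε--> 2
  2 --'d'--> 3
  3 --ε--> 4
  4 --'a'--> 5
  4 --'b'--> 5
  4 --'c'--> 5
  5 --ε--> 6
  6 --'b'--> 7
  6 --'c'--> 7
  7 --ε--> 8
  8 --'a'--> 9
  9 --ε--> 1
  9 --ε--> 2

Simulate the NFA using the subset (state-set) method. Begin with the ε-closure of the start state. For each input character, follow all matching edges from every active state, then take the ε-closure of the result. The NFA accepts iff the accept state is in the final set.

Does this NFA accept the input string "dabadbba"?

start: ε-closure({0}) = {0,1,2}
'd' @ 1: {3,4}
'a' @ 2: {5,6}
'b' @ 3: {7,8}
'a' @ 4: {1,2,9}  [accepting]
'd' @ 5: {3,4}
'b' @ 6: {5,6}
'b' @ 7: {7,8}
'a' @ 8: {1,2,9}  [accepting]
after full input: {1,2,9}  (accept=1 in)

Answer: ACCEPT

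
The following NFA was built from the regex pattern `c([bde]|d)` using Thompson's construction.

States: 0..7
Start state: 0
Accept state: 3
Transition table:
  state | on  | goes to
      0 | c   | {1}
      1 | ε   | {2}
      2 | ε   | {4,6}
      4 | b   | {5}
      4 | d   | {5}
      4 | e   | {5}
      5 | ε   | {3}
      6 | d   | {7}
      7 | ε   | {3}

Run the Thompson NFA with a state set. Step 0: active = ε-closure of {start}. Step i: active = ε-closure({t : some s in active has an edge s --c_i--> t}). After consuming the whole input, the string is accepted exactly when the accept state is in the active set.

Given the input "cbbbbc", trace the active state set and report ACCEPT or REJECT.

Answer: REJECT

Trace:
start: ε-closure({0}) = {0}
'c' @ 1: {1,2,4,6}
'b' @ 2: {3,5}  [accepting]
'b' @ 3: {}  — dead — no transitions
rest 'bbc' ignored (set empty)
end set {} — state 3 not in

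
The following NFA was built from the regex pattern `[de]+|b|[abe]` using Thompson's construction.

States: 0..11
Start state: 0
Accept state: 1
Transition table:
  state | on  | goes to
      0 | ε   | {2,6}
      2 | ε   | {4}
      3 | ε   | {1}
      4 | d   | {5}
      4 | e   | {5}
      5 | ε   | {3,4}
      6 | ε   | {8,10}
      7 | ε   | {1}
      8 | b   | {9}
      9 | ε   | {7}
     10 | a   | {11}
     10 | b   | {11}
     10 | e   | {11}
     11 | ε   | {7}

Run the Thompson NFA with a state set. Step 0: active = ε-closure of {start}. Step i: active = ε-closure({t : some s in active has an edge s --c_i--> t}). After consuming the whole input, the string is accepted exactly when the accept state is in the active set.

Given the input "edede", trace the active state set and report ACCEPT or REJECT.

S₀ = ε-closure({0}) = {0,2,4,6,8,10}
'e' @ 1: {1,3,4,5,7,11}  (accept∈set)
'd' @ 2: {1,3,4,5}  (accept∈set)
'e' @ 3: {1,3,4,5}  (accept∈set)
'd' @ 4: {1,3,4,5}  (accept∈set)
'e' @ 5: {1,3,4,5}  (accept∈set)
final: {1,3,4,5}; accept 1 in set

Answer: ACCEPT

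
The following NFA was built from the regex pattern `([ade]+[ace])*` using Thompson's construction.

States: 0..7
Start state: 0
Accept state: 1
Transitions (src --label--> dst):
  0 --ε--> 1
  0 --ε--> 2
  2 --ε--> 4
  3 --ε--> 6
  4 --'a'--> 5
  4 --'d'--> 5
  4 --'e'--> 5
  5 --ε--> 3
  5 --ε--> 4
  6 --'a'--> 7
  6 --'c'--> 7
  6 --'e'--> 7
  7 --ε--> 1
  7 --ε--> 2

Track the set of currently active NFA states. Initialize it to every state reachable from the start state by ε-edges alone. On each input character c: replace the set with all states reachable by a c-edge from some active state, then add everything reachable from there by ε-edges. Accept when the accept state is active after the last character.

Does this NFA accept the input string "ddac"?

initial (ε-close {0}): {0,1,2,4}
'd' @ 1: {3,4,5,6}
'd' @ 2: {3,4,5,6}
'a' @ 3: {1,2,3,4,5,6,7}  [accepting]
'c' @ 4: {1,2,4,7}  [accepting]
after full input: {1,2,4,7}  (accept=1 in)

Answer: ACCEPT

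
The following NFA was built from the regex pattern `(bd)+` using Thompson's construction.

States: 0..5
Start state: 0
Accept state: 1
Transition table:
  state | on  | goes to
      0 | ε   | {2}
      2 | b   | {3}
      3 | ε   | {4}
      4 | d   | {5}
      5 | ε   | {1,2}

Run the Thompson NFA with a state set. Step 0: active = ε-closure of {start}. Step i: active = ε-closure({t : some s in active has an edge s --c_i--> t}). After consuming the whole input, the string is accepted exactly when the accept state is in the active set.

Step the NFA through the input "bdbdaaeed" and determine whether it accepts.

Answer: REJECT

Steps:
initial (ε-close {0}): {0,2}
'b' @ 1: {3,4}
'd' @ 2: {1,2,5}  (accept∈set)
'b' @ 3: {3,4}
'd' @ 4: {1,2,5}  (accept∈set)
'a' @ 5: {}  — state set empty
rest 'aeed' ignored (set empty)
final: {}; accept 1 not in set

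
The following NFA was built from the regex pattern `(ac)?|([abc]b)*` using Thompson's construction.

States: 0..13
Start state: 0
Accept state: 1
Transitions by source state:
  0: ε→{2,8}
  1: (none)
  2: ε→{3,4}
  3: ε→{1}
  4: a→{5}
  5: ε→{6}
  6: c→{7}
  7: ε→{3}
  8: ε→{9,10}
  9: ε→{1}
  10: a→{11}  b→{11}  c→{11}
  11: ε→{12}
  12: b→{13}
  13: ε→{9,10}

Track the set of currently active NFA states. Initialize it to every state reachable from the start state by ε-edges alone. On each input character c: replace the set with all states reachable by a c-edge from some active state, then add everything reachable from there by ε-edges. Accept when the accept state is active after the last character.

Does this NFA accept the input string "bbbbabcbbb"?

Answer: ACCEPT

Trace:
start: ε-closure({0}) = {0,1,2,3,4,8,9,10}
'b' @ 1: {11,12}
'b' @ 2: {1,9,10,13}  ✓accept
'b' @ 3: {11,12}
'b' @ 4: {1,9,10,13}  ✓accept
'a' @ 5: {11,12}
'b' @ 6: {1,9,10,13}  ✓accept
'c' @ 7: {11,12}
'b' @ 8: {1,9,10,13}  ✓accept
'b' @ 9: {11,12}
'b' @ 10: {1,9,10,13}  ✓accept
after full input: {1,9,10,13}  (accept=1 in)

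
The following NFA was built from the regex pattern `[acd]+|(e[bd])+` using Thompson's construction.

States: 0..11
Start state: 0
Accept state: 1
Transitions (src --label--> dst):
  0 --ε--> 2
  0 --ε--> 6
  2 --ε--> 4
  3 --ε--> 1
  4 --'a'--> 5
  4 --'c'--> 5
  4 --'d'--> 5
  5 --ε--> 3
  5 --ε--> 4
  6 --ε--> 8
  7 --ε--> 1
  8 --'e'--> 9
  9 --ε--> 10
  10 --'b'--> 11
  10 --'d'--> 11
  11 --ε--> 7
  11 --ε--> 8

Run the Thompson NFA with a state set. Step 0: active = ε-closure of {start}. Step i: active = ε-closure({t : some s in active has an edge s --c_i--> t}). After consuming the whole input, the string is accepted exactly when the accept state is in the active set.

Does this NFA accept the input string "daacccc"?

initial (ε-close {0}): {0,2,4,6,8}
'd' @ 1: {1,3,4,5}  (accept∈set)
'a' @ 2: {1,3,4,5}  (accept∈set)
'a' @ 3: {1,3,4,5}  (accept∈set)
'c' @ 4: {1,3,4,5}  (accept∈set)
'c' @ 5: {1,3,4,5}  (accept∈set)
'c' @ 6: {1,3,4,5}  (accept∈set)
'c' @ 7: {1,3,4,5}  (accept∈set)
after full input: {1,3,4,5}  (accept=1 in)

Answer: ACCEPT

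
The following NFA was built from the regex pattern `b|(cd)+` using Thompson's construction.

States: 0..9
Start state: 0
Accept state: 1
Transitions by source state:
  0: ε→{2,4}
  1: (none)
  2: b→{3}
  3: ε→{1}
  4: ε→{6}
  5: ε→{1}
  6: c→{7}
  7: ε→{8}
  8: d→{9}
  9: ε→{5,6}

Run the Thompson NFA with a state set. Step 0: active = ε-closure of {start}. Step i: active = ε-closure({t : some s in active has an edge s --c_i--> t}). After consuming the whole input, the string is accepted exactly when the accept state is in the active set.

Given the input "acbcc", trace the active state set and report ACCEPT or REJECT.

Answer: REJECT

Steps:
S₀ = ε-closure({0}) = {0,2,4,6}
'a' @ 1: {}  — dead — no transitions
rest 'cbcc' ignored (set empty)
end set {} — state 1 not in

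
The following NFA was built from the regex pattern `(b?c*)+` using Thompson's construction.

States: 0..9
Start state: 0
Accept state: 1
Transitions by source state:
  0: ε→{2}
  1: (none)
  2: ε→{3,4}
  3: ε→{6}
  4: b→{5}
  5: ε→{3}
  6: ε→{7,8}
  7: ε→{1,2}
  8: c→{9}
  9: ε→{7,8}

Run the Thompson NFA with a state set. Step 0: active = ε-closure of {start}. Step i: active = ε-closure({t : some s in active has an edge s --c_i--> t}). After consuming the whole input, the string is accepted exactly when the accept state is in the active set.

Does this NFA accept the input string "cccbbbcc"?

S₀ = ε-closure({0}) = {0,1,2,3,4,6,7,8}
'c' @ 1: {1,2,3,4,6,7,8,9}  (accept∈set)
'c' @ 2: {1,2,3,4,6,7,8,9}  (accept∈set)
'c' @ 3: {1,2,3,4,6,7,8,9}  (accept∈set)
'b' @ 4: {1,2,3,4,5,6,7,8}  (accept∈set)
'b' @ 5: {1,2,3,4,5,6,7,8}  (accept∈set)
'b' @ 6: {1,2,3,4,5,6,7,8}  (accept∈set)
'c' @ 7: {1,2,3,4,6,7,8,9}  (accept∈set)
'c' @ 8: {1,2,3,4,6,7,8,9}  (accept∈set)
end set {1,2,3,4,6,7,8,9} — state 1 in

Answer: ACCEPT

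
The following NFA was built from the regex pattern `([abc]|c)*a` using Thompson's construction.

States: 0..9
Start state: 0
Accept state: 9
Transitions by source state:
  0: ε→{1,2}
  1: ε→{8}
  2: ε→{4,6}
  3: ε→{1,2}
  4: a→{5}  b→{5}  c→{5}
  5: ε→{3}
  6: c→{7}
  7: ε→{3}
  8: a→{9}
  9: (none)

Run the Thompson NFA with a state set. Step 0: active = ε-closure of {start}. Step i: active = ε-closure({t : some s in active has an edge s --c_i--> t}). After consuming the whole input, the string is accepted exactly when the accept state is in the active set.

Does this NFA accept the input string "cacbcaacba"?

initial (ε-close {0}): {0,1,2,4,6,8}
'c' @ 1: {1,2,3,4,5,6,7,8}
'a' @ 2: {1,2,3,4,5,6,8,9}  (accept∈set)
'c' @ 3: {1,2,3,4,5,6,7,8}
'b' @ 4: {1,2,3,4,5,6,8}
'c' @ 5: {1,2,3,4,5,6,7,8}
'a' @ 6: {1,2,3,4,5,6,8,9}  (accept∈set)
'a' @ 7: {1,2,3,4,5,6,8,9}  (accept∈set)
'c' @ 8: {1,2,3,4,5,6,7,8}
'b' @ 9: {1,2,3,4,5,6,8}
'a' @ 10: {1,2,3,4,5,6,8,9}  (accept∈set)
final: {1,2,3,4,5,6,8,9}; accept 9 in set

Answer: ACCEPT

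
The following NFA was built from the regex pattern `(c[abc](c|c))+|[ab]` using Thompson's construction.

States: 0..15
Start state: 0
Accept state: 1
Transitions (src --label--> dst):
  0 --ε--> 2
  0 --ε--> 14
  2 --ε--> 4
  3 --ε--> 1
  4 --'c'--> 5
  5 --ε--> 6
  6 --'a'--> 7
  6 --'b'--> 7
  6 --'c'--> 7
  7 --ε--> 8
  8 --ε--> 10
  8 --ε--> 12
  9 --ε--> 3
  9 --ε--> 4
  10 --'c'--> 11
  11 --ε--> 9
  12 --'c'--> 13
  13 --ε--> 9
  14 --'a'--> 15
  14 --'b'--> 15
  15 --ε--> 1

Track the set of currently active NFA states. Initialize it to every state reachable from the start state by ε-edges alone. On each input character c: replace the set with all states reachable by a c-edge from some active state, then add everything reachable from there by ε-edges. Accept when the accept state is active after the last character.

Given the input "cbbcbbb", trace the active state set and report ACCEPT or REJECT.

Answer: REJECT

Steps:
start: ε-closure({0}) = {0,2,4,14}
'c' @ 1: {5,6}
'b' @ 2: {7,8,10,12}
'b' @ 3: {}  — no active states
rest 'cbbb' ignored (set empty)
final: {}; accept 1 not in set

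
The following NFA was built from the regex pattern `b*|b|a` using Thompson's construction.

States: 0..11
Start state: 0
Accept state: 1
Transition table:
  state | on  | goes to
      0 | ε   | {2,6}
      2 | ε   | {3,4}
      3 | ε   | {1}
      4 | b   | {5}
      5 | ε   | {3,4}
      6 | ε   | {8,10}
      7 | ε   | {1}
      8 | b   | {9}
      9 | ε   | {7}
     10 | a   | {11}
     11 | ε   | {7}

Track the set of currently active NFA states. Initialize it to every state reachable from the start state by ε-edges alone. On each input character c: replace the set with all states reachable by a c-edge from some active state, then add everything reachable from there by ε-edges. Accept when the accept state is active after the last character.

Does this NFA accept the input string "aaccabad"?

S₀ = ε-closure({0}) = {0,1,2,3,4,6,8,10}
'a' @ 1: {1,7,11}  (accept∈set)
'a' @ 2: {}  — no active states
rest 'ccabad' ignored (set empty)
end set {} — state 1 not in

Answer: REJECT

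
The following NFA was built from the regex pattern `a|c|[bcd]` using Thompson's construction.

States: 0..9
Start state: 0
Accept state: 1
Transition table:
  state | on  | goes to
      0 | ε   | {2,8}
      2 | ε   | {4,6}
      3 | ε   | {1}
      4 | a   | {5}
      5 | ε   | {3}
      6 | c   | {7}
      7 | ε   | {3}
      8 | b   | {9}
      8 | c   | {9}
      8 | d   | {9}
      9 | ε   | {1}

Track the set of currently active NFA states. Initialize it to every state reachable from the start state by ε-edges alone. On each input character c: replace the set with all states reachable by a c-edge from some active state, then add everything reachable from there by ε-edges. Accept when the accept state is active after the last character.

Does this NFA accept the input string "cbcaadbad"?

Answer: REJECT

Derivation:
S₀ = ε-closure({0}) = {0,2,4,6,8}
'c' @ 1: {1,3,7,9}  [accepting]
'b' @ 2: {}  — state set empty
rest 'caadbad' ignored (set empty)
end set {} — state 1 not in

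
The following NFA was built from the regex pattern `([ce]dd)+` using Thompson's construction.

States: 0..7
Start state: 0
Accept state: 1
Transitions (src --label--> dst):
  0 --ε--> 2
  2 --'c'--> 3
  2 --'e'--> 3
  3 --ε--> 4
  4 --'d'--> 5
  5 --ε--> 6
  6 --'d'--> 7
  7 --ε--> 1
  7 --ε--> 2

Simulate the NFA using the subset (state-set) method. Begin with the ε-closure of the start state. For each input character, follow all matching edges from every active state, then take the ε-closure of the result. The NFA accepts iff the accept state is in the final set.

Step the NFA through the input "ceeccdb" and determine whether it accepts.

initial (ε-close {0}): {0,2}
'c' @ 1: {3,4}
'e' @ 2: {}  — state set empty
rest 'eccdb' ignored (set empty)
final: {}; accept 1 not in set

Answer: REJECT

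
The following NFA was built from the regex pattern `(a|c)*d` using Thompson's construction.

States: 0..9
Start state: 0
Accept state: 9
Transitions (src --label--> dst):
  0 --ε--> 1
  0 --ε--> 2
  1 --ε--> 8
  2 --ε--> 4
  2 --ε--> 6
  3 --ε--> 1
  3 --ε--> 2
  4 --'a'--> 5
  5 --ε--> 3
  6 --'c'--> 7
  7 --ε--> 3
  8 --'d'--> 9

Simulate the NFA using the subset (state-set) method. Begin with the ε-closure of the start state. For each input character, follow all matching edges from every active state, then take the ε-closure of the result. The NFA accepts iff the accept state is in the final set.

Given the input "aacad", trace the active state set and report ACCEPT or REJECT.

start: ε-closure({0}) = {0,1,2,4,6,8}
'a' @ 1: {1,2,3,4,5,6,8}
'a' @ 2: {1,2,3,4,5,6,8}
'c' @ 3: {1,2,3,4,6,7,8}
'a' @ 4: {1,2,3,4,5,6,8}
'd' @ 5: {9}  [accepting]
end set {9} — state 9 in

Answer: ACCEPT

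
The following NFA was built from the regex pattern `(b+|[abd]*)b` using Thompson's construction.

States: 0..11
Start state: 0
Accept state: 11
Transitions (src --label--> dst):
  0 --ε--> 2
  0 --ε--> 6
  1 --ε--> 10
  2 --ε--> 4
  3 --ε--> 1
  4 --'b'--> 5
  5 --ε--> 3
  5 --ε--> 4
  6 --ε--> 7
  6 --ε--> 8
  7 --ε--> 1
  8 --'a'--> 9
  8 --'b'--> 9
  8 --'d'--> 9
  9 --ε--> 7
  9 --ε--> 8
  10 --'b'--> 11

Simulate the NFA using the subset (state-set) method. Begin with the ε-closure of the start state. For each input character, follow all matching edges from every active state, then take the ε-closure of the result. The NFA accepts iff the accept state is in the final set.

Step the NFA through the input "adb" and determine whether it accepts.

Answer: ACCEPT

Steps:
initial (ε-close {0}): {0,1,2,4,6,7,8,10}
'a' @ 1: {1,7,8,9,10}
'd' @ 2: {1,7,8,9,10}
'b' @ 3: {1,7,8,9,10,11}  ✓accept
end set {1,7,8,9,10,11} — state 11 in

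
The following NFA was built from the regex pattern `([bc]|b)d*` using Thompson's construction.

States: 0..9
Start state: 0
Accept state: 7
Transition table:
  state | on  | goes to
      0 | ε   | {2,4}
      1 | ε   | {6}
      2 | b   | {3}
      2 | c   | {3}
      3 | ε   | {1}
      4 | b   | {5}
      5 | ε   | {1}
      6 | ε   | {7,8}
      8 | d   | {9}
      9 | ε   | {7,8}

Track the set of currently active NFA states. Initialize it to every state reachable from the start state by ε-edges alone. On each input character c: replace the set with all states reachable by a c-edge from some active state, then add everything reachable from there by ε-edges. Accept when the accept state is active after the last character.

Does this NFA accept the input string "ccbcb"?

Answer: REJECT

Trace:
initial (ε-close {0}): {0,2,4}
'c' @ 1: {1,3,6,7,8}  ✓accept
'c' @ 2: {}  — state set empty
rest 'bcb' ignored (set empty)
final: {}; accept 7 not in set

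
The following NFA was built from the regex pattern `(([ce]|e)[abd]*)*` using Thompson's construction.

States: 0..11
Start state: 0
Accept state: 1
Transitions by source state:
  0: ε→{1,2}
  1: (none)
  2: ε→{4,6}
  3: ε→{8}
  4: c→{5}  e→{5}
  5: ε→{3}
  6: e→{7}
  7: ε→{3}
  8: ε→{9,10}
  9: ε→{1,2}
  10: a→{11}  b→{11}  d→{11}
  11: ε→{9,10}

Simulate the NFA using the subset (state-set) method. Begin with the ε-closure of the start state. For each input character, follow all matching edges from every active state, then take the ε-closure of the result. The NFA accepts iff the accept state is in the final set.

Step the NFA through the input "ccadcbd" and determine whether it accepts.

Answer: ACCEPT

Steps:
S₀ = ε-closure({0}) = {0,1,2,4,6}
'c' @ 1: {1,2,3,4,5,6,8,9,10}  (accept∈set)
'c' @ 2: {1,2,3,4,5,6,8,9,10}  (accept∈set)
'a' @ 3: {1,2,4,6,9,10,11}  (accept∈set)
'd' @ 4: {1,2,4,6,9,10,11}  (accept∈set)
'c' @ 5: {1,2,3,4,5,6,8,9,10}  (accept∈set)
'b' @ 6: {1,2,4,6,9,10,11}  (accept∈set)
'd' @ 7: {1,2,4,6,9,10,11}  (accept∈set)
end set {1,2,4,6,9,10,11} — state 1 in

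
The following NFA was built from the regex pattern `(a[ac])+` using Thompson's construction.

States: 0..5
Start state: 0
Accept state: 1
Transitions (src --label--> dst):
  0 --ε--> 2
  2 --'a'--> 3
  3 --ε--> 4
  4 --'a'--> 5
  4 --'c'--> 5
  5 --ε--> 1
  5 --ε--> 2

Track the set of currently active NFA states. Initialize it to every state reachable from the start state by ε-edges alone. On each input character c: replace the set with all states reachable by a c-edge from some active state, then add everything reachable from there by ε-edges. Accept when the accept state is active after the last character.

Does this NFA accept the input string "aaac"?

start: ε-closure({0}) = {0,2}
'a' @ 1: {3,4}
'a' @ 2: {1,2,5}  ✓accept
'a' @ 3: {3,4}
'c' @ 4: {1,2,5}  ✓accept
after full input: {1,2,5}  (accept=1 in)

Answer: ACCEPT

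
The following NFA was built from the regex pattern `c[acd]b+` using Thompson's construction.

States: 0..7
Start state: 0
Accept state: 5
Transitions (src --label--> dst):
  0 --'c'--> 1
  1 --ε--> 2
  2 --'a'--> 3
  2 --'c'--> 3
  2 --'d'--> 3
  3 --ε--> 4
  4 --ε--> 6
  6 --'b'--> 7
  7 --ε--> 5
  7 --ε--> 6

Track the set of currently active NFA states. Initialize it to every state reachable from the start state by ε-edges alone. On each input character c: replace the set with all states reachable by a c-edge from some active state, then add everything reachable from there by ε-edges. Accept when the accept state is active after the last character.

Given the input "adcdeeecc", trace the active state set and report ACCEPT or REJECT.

Answer: REJECT

Trace:
start: ε-closure({0}) = {0}
'a' @ 1: {}  — dead — no transitions
rest 'dcdeeecc' ignored (set empty)
final: {}; accept 5 not in set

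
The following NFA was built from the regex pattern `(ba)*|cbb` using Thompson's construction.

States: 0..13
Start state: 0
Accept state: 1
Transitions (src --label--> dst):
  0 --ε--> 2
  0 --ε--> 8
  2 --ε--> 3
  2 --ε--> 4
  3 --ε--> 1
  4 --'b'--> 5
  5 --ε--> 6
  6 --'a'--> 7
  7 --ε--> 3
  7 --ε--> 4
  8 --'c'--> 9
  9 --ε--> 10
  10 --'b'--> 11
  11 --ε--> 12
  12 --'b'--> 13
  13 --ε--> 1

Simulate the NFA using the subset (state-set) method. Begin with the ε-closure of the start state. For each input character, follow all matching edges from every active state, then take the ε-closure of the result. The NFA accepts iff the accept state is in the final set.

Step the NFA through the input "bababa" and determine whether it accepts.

initial (ε-close {0}): {0,1,2,3,4,8}
'b' @ 1: {5,6}
'a' @ 2: {1,3,4,7}  (accept∈set)
'b' @ 3: {5,6}
'a' @ 4: {1,3,4,7}  (accept∈set)
'b' @ 5: {5,6}
'a' @ 6: {1,3,4,7}  (accept∈set)
end set {1,3,4,7} — state 1 in

Answer: ACCEPT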